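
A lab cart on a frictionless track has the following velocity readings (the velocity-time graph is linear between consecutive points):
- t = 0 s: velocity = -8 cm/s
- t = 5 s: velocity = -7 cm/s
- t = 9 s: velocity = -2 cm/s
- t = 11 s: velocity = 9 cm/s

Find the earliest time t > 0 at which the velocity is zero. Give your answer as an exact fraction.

v changes sign on 9–11 s (from -2 to 9); the graph is linear there, so v = 0 at t = 9 + (2)·(11 − 9)/(9 − -2) = 103/11 s.

t = 103/11 s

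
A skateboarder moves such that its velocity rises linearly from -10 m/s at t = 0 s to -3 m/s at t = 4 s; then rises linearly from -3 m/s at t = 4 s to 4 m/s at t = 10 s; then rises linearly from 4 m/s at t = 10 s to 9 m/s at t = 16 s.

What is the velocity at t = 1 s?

-8.25 m/s

On 0–4 s the graph is linear from -10 to -3 m/s: v(1) = -10 + (-3 − -10)·(1 − 0)/(4 − 0) = -8.25 m/s.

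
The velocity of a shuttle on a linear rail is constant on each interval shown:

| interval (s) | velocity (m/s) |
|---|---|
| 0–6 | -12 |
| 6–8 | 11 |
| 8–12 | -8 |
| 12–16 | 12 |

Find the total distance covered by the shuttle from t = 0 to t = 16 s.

174 m

Total distance travelled is ∫|v| dt — sum the magnitudes of each area piece.
0–6 s: |-12| × 6 = 72 m
6–8 s: |11| × 2 = 22 m
8–12 s: |-8| × 4 = 32 m
12–16 s: |12| × 4 = 48 m
Total distance = 174 m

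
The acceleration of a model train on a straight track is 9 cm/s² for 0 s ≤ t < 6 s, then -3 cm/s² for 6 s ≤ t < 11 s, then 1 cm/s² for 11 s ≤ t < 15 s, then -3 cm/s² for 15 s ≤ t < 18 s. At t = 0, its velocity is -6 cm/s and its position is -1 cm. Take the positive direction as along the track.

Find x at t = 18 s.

On each constant-a segment, Δv = aΔt and Δx = v₀Δt + ½aΔt²; chain segment to segment.
0–6 s: v starts -6 cm/s; Δx = -6·6 + ½·9·6² = 126 cm; v ends 48 cm/s.
6–11 s: v starts 48 cm/s; Δx = 48·5 + ½·-3·5² = 202.5 cm; v ends 33 cm/s.
11–15 s: v starts 33 cm/s; Δx = 33·4 + ½·1·4² = 140 cm; v ends 37 cm/s.
15–18 s: v starts 37 cm/s; Δx = 37·3 + ½·-3·3² = 97.5 cm; v ends 28 cm/s.
x(18) = -1 + Σ Δx = 565 cm.

565 cm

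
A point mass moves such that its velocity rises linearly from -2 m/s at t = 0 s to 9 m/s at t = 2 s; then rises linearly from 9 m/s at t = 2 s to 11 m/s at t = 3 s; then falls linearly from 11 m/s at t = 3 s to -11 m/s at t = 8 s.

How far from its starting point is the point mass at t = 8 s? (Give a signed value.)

17 m

Displacement is the signed area under the v-t curve.
0–2 s: ½(-2 + 9)(2) = 7 m
2–3 s: ½(9 + 11)(1) = 10 m
3–8 s: ½(11 + -11)(5) = 0 m
Net displacement = 17 m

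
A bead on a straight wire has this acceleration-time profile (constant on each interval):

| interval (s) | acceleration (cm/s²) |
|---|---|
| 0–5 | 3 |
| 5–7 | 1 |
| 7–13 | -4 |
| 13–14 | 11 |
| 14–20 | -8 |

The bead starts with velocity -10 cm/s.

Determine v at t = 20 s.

-54 cm/s

Δv equals the area under the a-t graph; then v = v₀ + Δv.
0–5 s: 3 × 5 = 15 cm/s
5–7 s: 1 × 2 = 2 cm/s
7–13 s: -4 × 6 = -24 cm/s
13–14 s: 11 × 1 = 11 cm/s
14–20 s: -8 × 6 = -48 cm/s
Δv = -44 cm/s, so v(20) = -10 + (-44) = -54 cm/s.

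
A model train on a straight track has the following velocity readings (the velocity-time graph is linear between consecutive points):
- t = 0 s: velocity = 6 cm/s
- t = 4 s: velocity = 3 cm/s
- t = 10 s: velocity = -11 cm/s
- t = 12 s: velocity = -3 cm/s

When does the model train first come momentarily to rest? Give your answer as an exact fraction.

v changes sign on 4–10 s (from 3 to -11); the graph is linear there, so v = 0 at t = 4 + (-3)·(10 − 4)/(-11 − 3) = 37/7 s.

t = 37/7 s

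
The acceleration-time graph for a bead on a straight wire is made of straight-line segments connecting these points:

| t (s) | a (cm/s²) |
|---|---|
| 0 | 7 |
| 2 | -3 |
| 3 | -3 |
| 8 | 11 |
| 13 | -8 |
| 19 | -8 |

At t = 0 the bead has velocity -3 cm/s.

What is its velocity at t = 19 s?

-22.5 cm/s

Δv equals the area under the a-t graph; then v = v₀ + Δv.
0–2 s: ½(7 + -3)(2) = 4 cm/s
2–3 s: -3 × 1 = -3 cm/s
3–8 s: ½(-3 + 11)(5) = 20 cm/s
8–13 s: ½(11 + -8)(5) = 7.5 cm/s
13–19 s: -8 × 6 = -48 cm/s
Δv = -19.5 cm/s, so v(19) = -3 + (-19.5) = -22.5 cm/s.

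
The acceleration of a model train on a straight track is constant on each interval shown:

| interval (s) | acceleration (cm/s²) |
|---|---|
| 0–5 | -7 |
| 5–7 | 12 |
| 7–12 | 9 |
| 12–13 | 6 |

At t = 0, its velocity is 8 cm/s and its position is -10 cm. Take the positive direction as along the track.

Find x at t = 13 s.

On each constant-a segment, Δv = aΔt and Δx = v₀Δt + ½aΔt²; chain segment to segment.
0–5 s: v starts 8 cm/s; Δx = 8·5 + ½·-7·5² = -47.5 cm; v ends -27 cm/s.
5–7 s: v starts -27 cm/s; Δx = -27·2 + ½·12·2² = -30 cm; v ends -3 cm/s.
7–12 s: v starts -3 cm/s; Δx = -3·5 + ½·9·5² = 97.5 cm; v ends 42 cm/s.
12–13 s: v starts 42 cm/s; Δx = 42·1 + ½·6·1² = 45 cm; v ends 48 cm/s.
x(13) = -10 + Σ Δx = 55 cm.

55 cm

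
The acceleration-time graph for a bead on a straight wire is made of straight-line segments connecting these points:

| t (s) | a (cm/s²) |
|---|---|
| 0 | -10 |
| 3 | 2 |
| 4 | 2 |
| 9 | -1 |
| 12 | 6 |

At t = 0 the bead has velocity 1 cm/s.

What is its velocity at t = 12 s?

Δv equals the area under the a-t graph; then v = v₀ + Δv.
0–3 s: ½(-10 + 2)(3) = -12 cm/s
3–4 s: 2 × 1 = 2 cm/s
4–9 s: ½(2 + -1)(5) = 2.5 cm/s
9–12 s: ½(-1 + 6)(3) = 7.5 cm/s
Δv = 0 cm/s, so v(12) = 1 + (0) = 1 cm/s.

1 cm/s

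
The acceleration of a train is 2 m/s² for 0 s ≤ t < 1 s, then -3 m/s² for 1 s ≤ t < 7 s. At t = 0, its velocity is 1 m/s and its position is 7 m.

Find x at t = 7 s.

On each constant-a segment, Δv = aΔt and Δx = v₀Δt + ½aΔt²; chain segment to segment.
0–1 s: v starts 1 m/s; Δx = 1·1 + ½·2·1² = 2 m; v ends 3 m/s.
1–7 s: v starts 3 m/s; Δx = 3·6 + ½·-3·6² = -36 m; v ends -15 m/s.
x(7) = 7 + Σ Δx = -27 m.

-27 m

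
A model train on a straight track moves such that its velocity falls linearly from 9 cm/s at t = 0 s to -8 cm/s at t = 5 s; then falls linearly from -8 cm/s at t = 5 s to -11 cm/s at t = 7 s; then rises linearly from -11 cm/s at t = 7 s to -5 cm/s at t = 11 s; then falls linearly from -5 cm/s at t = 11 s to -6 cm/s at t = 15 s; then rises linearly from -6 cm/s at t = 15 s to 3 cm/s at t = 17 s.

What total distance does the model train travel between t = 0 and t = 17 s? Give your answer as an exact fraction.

3377/34 cm

Distance (not displacement) is the total path length: add the absolute areas under v-t.
0–5 s: v = 0 at t = 45/17 s; triangle areas 405/34 + 160/17 = 725/34 cm
5–7 s: |½(-8 + -11)(2)| = 19 cm
7–11 s: |½(-11 + -5)(4)| = 32 cm
11–15 s: |½(-5 + -6)(4)| = 22 cm
15–17 s: v = 0 at t = 49/3 s; triangle areas 4 + 1 = 5 cm
Total distance = 3377/34 cm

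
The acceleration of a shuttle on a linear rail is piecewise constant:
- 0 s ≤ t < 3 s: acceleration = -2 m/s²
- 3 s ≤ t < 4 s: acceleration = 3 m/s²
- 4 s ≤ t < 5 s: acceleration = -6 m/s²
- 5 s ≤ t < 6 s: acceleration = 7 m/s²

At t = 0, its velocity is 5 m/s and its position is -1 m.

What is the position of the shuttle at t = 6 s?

On each constant-a segment, Δv = aΔt and Δx = v₀Δt + ½aΔt²; chain segment to segment.
0–3 s: v starts 5 m/s; Δx = 5·3 + ½·-2·3² = 6 m; v ends -1 m/s.
3–4 s: v starts -1 m/s; Δx = -1·1 + ½·3·1² = 0.5 m; v ends 2 m/s.
4–5 s: v starts 2 m/s; Δx = 2·1 + ½·-6·1² = -1 m; v ends -4 m/s.
5–6 s: v starts -4 m/s; Δx = -4·1 + ½·7·1² = -0.5 m; v ends 3 m/s.
x(6) = -1 + Σ Δx = 4 m.

4 m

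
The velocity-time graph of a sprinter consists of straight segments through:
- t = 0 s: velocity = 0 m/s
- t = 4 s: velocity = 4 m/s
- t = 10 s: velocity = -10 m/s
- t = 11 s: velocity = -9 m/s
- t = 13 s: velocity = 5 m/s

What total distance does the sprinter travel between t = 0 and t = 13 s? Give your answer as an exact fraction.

699/14 m

Distance (not displacement) is the total path length: add the absolute areas under v-t.
0–4 s: |½(0 + 4)(4)| = 8 m
4–10 s: v = 0 at t = 40/7 s; triangle areas 24/7 + 150/7 = 174/7 m
10–11 s: |½(-10 + -9)(1)| = 9.5 m
11–13 s: v = 0 at t = 86/7 s; triangle areas 81/14 + 25/14 = 53/7 m
Total distance = 699/14 m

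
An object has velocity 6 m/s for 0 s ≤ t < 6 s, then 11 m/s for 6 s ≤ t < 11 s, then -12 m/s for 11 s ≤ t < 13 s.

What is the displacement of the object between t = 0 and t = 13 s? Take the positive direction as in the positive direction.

Net displacement equals the area under the velocity-time graph (areas below the axis count negative).
0–6 s: 6 × 6 = 36 m
6–11 s: 11 × 5 = 55 m
11–13 s: -12 × 2 = -24 m
Net displacement = 67 m

67 m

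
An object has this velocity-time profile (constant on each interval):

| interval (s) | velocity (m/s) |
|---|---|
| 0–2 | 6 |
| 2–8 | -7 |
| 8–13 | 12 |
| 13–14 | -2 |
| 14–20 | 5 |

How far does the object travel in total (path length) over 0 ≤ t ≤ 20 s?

Distance (not displacement) is the total path length: add the absolute areas under v-t.
0–2 s: |6| × 2 = 12 m
2–8 s: |-7| × 6 = 42 m
8–13 s: |12| × 5 = 60 m
13–14 s: |-2| × 1 = 2 m
14–20 s: |5| × 6 = 30 m
Total distance = 146 m

146 m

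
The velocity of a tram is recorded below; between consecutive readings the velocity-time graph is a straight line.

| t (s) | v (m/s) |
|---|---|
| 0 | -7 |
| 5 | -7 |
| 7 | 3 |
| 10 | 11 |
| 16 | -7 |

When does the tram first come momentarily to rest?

v changes sign on 5–7 s (from -7 to 3); the graph is linear there, so v = 0 at t = 5 + (7)·(7 − 5)/(3 − -7) = 6.4 s.

t = 6.4 s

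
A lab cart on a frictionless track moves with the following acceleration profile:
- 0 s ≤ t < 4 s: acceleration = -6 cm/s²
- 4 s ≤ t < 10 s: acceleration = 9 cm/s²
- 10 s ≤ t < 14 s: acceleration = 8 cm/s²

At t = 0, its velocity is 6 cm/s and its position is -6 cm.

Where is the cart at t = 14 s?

232 cm

On each constant-a segment, Δv = aΔt and Δx = v₀Δt + ½aΔt²; chain segment to segment.
0–4 s: v starts 6 cm/s; Δx = 6·4 + ½·-6·4² = -24 cm; v ends -18 cm/s.
4–10 s: v starts -18 cm/s; Δx = -18·6 + ½·9·6² = 54 cm; v ends 36 cm/s.
10–14 s: v starts 36 cm/s; Δx = 36·4 + ½·8·4² = 208 cm; v ends 68 cm/s.
x(14) = -6 + Σ Δx = 232 cm.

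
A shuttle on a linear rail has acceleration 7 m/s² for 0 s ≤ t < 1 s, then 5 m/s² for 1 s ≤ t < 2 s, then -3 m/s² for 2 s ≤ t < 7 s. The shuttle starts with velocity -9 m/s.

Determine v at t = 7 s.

Δv equals the area under the a-t graph; then v = v₀ + Δv.
0–1 s: 7 × 1 = 7 m/s
1–2 s: 5 × 1 = 5 m/s
2–7 s: -3 × 5 = -15 m/s
Δv = -3 m/s, so v(7) = -9 + (-3) = -12 m/s.

-12 m/s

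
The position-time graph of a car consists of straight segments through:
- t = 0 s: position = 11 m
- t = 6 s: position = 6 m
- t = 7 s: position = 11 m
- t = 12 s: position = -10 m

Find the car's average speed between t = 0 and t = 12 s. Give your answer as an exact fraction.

31/12 m/s

Average speed = (total path length)/(elapsed time); on a piecewise-linear x-t graph the path length is Σ|Δx|.
0–6 s: |Δx| = |6 − 11| = 5 m
6–7 s: |Δx| = |11 − 6| = 5 m
7–12 s: |Δx| = |-10 − 11| = 21 m
Total path = 31 m; average speed = 31/12 = 31/12 m/s.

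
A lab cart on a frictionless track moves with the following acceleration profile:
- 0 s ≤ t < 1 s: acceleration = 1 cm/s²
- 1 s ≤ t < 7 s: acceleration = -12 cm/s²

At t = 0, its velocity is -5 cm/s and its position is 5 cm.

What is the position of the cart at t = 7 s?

-239.5 cm

On each constant-a segment, Δv = aΔt and Δx = v₀Δt + ½aΔt²; chain segment to segment.
0–1 s: v starts -5 cm/s; Δx = -5·1 + ½·1·1² = -4.5 cm; v ends -4 cm/s.
1–7 s: v starts -4 cm/s; Δx = -4·6 + ½·-12·6² = -240 cm; v ends -76 cm/s.
x(7) = 5 + Σ Δx = -239.5 cm.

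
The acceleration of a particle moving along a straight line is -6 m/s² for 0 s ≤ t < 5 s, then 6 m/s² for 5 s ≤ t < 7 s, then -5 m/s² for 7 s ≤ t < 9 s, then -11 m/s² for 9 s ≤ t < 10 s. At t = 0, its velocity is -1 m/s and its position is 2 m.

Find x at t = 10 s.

-210.5 m

On each constant-a segment, Δv = aΔt and Δx = v₀Δt + ½aΔt²; chain segment to segment.
0–5 s: v starts -1 m/s; Δx = -1·5 + ½·-6·5² = -80 m; v ends -31 m/s.
5–7 s: v starts -31 m/s; Δx = -31·2 + ½·6·2² = -50 m; v ends -19 m/s.
7–9 s: v starts -19 m/s; Δx = -19·2 + ½·-5·2² = -48 m; v ends -29 m/s.
9–10 s: v starts -29 m/s; Δx = -29·1 + ½·-11·1² = -34.5 m; v ends -40 m/s.
x(10) = 2 + Σ Δx = -210.5 m.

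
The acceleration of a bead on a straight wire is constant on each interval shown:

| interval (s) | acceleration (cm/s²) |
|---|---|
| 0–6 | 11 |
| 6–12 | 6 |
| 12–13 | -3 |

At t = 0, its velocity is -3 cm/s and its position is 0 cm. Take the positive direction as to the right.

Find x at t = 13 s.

On each constant-a segment, Δv = aΔt and Δx = v₀Δt + ½aΔt²; chain segment to segment.
0–6 s: v starts -3 cm/s; Δx = -3·6 + ½·11·6² = 180 cm; v ends 63 cm/s.
6–12 s: v starts 63 cm/s; Δx = 63·6 + ½·6·6² = 486 cm; v ends 99 cm/s.
12–13 s: v starts 99 cm/s; Δx = 99·1 + ½·-3·1² = 97.5 cm; v ends 96 cm/s.
x(13) = 0 + Σ Δx = 763.5 cm.

763.5 cm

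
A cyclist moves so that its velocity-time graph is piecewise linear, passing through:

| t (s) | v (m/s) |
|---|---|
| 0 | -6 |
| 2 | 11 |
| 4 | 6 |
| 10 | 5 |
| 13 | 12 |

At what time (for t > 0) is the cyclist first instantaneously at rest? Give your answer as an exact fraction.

v changes sign on 0–2 s (from -6 to 11); the graph is linear there, so v = 0 at t = 0 + (6)·(2 − 0)/(11 − -6) = 12/17 s.

t = 12/17 s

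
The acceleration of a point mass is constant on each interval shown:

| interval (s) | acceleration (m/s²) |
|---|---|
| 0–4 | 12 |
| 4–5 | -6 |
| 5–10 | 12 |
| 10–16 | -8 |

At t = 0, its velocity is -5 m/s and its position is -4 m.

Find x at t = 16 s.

On each constant-a segment, Δv = aΔt and Δx = v₀Δt + ½aΔt²; chain segment to segment.
0–4 s: v starts -5 m/s; Δx = -5·4 + ½·12·4² = 76 m; v ends 43 m/s.
4–5 s: v starts 43 m/s; Δx = 43·1 + ½·-6·1² = 40 m; v ends 37 m/s.
5–10 s: v starts 37 m/s; Δx = 37·5 + ½·12·5² = 335 m; v ends 97 m/s.
10–16 s: v starts 97 m/s; Δx = 97·6 + ½·-8·6² = 438 m; v ends 49 m/s.
x(16) = -4 + Σ Δx = 885 m.

885 m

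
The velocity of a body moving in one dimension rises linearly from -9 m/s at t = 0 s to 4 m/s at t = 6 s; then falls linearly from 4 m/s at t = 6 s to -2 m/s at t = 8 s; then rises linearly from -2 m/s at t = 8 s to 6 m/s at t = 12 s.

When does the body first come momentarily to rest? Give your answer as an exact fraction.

v changes sign on 0–6 s (from -9 to 4); the graph is linear there, so v = 0 at t = 0 + (9)·(6 − 0)/(4 − -9) = 54/13 s.

t = 54/13 s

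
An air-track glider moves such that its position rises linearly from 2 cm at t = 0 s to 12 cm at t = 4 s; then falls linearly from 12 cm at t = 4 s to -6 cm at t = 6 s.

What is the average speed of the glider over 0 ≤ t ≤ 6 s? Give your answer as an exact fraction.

Average speed = (total path length)/(elapsed time); on a piecewise-linear x-t graph the path length is Σ|Δx|.
0–4 s: |Δx| = |12 − 2| = 10 cm
4–6 s: |Δx| = |-6 − 12| = 18 cm
Total path = 28 cm; average speed = 28/6 = 14/3 cm/s.

14/3 cm/s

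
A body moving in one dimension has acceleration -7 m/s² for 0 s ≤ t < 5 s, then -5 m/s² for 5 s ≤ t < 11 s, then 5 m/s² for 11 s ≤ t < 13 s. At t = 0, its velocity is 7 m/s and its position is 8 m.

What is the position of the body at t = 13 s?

On each constant-a segment, Δv = aΔt and Δx = v₀Δt + ½aΔt²; chain segment to segment.
0–5 s: v starts 7 m/s; Δx = 7·5 + ½·-7·5² = -52.5 m; v ends -28 m/s.
5–11 s: v starts -28 m/s; Δx = -28·6 + ½·-5·6² = -258 m; v ends -58 m/s.
11–13 s: v starts -58 m/s; Δx = -58·2 + ½·5·2² = -106 m; v ends -48 m/s.
x(13) = 8 + Σ Δx = -408.5 m.

-408.5 m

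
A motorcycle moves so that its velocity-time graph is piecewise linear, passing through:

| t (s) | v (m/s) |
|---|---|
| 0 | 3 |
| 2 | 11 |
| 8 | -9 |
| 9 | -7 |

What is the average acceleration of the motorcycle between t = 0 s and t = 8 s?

-1.5 m/s²

Average acceleration = Δv/Δt = (-9 − 3)/(8 − 0) = -1.5 m/s².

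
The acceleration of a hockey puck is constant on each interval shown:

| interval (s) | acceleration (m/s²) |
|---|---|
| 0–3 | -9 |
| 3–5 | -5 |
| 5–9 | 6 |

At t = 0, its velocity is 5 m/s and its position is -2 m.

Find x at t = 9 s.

-161.5 m

On each constant-a segment, Δv = aΔt and Δx = v₀Δt + ½aΔt²; chain segment to segment.
0–3 s: v starts 5 m/s; Δx = 5·3 + ½·-9·3² = -25.5 m; v ends -22 m/s.
3–5 s: v starts -22 m/s; Δx = -22·2 + ½·-5·2² = -54 m; v ends -32 m/s.
5–9 s: v starts -32 m/s; Δx = -32·4 + ½·6·4² = -80 m; v ends -8 m/s.
x(9) = -2 + Σ Δx = -161.5 m.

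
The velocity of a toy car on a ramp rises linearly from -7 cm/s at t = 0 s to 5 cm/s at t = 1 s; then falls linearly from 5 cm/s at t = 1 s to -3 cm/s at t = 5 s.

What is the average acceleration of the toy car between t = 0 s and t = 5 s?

Average acceleration = Δv/Δt = (-3 − -7)/(5 − 0) = 0.8 cm/s².

0.8 cm/s²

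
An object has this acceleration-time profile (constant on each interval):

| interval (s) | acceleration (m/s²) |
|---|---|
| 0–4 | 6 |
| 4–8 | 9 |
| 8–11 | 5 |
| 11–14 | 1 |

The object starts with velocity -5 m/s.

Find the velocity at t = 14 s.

Δv equals the area under the a-t graph; then v = v₀ + Δv.
0–4 s: 6 × 4 = 24 m/s
4–8 s: 9 × 4 = 36 m/s
8–11 s: 5 × 3 = 15 m/s
11–14 s: 1 × 3 = 3 m/s
Δv = 78 m/s, so v(14) = -5 + (78) = 73 m/s.

73 m/s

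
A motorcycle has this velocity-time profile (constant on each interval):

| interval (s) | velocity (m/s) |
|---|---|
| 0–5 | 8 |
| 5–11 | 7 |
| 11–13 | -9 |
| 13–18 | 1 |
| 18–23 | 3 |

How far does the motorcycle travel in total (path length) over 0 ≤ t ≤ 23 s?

120 m

Total distance travelled is ∫|v| dt — sum the magnitudes of each area piece.
0–5 s: |8| × 5 = 40 m
5–11 s: |7| × 6 = 42 m
11–13 s: |-9| × 2 = 18 m
13–18 s: |1| × 5 = 5 m
18–23 s: |3| × 5 = 15 m
Total distance = 120 m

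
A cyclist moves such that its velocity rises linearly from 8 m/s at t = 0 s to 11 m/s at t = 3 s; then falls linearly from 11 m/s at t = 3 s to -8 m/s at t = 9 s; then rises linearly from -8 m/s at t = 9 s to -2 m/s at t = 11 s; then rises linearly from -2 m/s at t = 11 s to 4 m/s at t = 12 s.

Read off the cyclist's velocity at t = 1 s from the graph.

On 0–3 s the graph is linear from 8 to 11 m/s: v(1) = 8 + (11 − 8)·(1 − 0)/(3 − 0) = 9 m/s.

9 m/s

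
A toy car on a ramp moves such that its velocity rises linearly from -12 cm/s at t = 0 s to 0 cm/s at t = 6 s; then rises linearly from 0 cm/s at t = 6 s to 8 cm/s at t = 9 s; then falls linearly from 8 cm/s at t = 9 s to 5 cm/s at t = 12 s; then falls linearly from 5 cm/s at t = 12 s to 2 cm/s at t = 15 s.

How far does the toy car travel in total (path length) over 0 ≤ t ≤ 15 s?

Total distance travelled is ∫|v| dt — sum the magnitudes of each area piece.
0–6 s: |½(-12 + 0)(6)| = 36 cm
6–9 s: |½(0 + 8)(3)| = 12 cm
9–12 s: |½(8 + 5)(3)| = 19.5 cm
12–15 s: |½(5 + 2)(3)| = 10.5 cm
Total distance = 78 cm

78 cm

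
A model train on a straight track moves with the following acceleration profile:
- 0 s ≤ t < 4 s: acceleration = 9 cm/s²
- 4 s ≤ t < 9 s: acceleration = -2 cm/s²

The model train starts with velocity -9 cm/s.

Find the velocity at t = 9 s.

Δv equals the area under the a-t graph; then v = v₀ + Δv.
0–4 s: 9 × 4 = 36 cm/s
4–9 s: -2 × 5 = -10 cm/s
Δv = 26 cm/s, so v(9) = -9 + (26) = 17 cm/s.

17 cm/s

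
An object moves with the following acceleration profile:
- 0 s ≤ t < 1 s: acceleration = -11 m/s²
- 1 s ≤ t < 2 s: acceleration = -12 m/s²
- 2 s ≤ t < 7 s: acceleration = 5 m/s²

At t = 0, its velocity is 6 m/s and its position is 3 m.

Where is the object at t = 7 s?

-30 m

On each constant-a segment, Δv = aΔt and Δx = v₀Δt + ½aΔt²; chain segment to segment.
0–1 s: v starts 6 m/s; Δx = 6·1 + ½·-11·1² = 0.5 m; v ends -5 m/s.
1–2 s: v starts -5 m/s; Δx = -5·1 + ½·-12·1² = -11 m; v ends -17 m/s.
2–7 s: v starts -17 m/s; Δx = -17·5 + ½·5·5² = -22.5 m; v ends 8 m/s.
x(7) = 3 + Σ Δx = -30 m.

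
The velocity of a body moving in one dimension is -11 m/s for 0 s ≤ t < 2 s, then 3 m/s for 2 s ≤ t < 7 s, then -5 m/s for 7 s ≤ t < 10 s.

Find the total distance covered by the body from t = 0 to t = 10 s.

Distance (not displacement) is the total path length: add the absolute areas under v-t.
0–2 s: |-11| × 2 = 22 m
2–7 s: |3| × 5 = 15 m
7–10 s: |-5| × 3 = 15 m
Total distance = 52 m

52 m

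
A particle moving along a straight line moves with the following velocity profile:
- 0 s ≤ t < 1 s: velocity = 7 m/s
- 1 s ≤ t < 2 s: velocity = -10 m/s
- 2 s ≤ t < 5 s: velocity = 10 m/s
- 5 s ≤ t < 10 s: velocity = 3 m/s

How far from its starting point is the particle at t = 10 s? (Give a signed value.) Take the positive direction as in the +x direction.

42 m

Displacement is the signed area under the v-t curve.
0–1 s: 7 × 1 = 7 m
1–2 s: -10 × 1 = -10 m
2–5 s: 10 × 3 = 30 m
5–10 s: 3 × 5 = 15 m
Net displacement = 42 m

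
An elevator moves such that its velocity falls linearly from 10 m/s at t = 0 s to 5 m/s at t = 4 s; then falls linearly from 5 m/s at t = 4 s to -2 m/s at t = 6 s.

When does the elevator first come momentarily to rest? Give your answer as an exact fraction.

v changes sign on 4–6 s (from 5 to -2); the graph is linear there, so v = 0 at t = 4 + (-5)·(6 − 4)/(-2 − 5) = 38/7 s.

t = 38/7 s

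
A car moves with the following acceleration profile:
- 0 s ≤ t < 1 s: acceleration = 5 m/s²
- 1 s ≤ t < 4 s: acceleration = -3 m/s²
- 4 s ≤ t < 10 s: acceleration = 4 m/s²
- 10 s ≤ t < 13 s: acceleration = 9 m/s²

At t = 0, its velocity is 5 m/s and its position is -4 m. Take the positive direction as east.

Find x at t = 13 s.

213.5 m

On each constant-a segment, Δv = aΔt and Δx = v₀Δt + ½aΔt²; chain segment to segment.
0–1 s: v starts 5 m/s; Δx = 5·1 + ½·5·1² = 7.5 m; v ends 10 m/s.
1–4 s: v starts 10 m/s; Δx = 10·3 + ½·-3·3² = 16.5 m; v ends 1 m/s.
4–10 s: v starts 1 m/s; Δx = 1·6 + ½·4·6² = 78 m; v ends 25 m/s.
10–13 s: v starts 25 m/s; Δx = 25·3 + ½·9·3² = 115.5 m; v ends 52 m/s.
x(13) = -4 + Σ Δx = 213.5 m.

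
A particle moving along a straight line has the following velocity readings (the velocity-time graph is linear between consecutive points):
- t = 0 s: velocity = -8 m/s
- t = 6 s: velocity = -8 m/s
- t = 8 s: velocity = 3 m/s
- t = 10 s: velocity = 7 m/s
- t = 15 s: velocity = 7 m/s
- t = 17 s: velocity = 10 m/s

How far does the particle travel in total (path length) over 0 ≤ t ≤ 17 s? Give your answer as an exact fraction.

Total distance travelled is ∫|v| dt — sum the magnitudes of each area piece.
0–6 s: |-8| × 6 = 48 m
6–8 s: v = 0 at t = 82/11 s; triangle areas 64/11 + 9/11 = 73/11 m
8–10 s: |½(3 + 7)(2)| = 10 m
10–15 s: |7| × 5 = 35 m
15–17 s: |½(7 + 10)(2)| = 17 m
Total distance = 1283/11 m

1283/11 m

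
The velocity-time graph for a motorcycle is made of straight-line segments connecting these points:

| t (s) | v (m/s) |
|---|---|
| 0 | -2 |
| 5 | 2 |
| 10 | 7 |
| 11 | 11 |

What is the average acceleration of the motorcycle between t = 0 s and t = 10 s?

Average acceleration = Δv/Δt = (7 − -2)/(10 − 0) = 0.9 m/s².

0.9 m/s²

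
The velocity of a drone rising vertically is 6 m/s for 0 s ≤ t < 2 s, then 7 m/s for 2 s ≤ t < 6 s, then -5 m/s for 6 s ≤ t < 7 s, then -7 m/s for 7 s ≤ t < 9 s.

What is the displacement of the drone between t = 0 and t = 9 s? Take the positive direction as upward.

Displacement is the signed area under the v-t curve.
0–2 s: 6 × 2 = 12 m
2–6 s: 7 × 4 = 28 m
6–7 s: -5 × 1 = -5 m
7–9 s: -7 × 2 = -14 m
Net displacement = 21 m

21 m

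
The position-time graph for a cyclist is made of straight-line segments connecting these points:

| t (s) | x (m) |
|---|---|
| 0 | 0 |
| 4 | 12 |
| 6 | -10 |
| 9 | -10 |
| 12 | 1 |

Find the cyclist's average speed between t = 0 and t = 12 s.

Average speed = (total path length)/(elapsed time); on a piecewise-linear x-t graph the path length is Σ|Δx|.
0–4 s: |Δx| = |12 − 0| = 12 m
4–6 s: |Δx| = |-10 − 12| = 22 m
6–9 s: |Δx| = |-10 − -10| = 0 m
9–12 s: |Δx| = |1 − -10| = 11 m
Total path = 45 m; average speed = 45/12 = 3.75 m/s.

3.75 m/s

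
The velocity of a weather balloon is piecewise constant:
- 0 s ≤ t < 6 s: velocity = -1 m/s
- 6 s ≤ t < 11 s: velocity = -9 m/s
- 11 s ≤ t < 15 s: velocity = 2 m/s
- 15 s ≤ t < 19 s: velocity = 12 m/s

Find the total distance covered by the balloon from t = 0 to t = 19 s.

107 m

Distance (not displacement) is the total path length: add the absolute areas under v-t.
0–6 s: |-1| × 6 = 6 m
6–11 s: |-9| × 5 = 45 m
11–15 s: |2| × 4 = 8 m
15–19 s: |12| × 4 = 48 m
Total distance = 107 m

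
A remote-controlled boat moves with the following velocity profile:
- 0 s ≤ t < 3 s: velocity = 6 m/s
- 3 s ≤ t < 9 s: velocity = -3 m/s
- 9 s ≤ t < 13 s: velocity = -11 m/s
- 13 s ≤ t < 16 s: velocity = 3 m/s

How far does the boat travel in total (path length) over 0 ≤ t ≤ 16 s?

89 m

Distance (not displacement) is the total path length: add the absolute areas under v-t.
0–3 s: |6| × 3 = 18 m
3–9 s: |-3| × 6 = 18 m
9–13 s: |-11| × 4 = 44 m
13–16 s: |3| × 3 = 9 m
Total distance = 89 m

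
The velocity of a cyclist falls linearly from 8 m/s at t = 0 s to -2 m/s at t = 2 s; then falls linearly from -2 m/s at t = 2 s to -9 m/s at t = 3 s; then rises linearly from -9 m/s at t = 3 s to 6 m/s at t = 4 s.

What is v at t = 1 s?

3 m/s

On 0–2 s the graph is linear from 8 to -2 m/s: v(1) = 8 + (-2 − 8)·(1 − 0)/(2 − 0) = 3 m/s.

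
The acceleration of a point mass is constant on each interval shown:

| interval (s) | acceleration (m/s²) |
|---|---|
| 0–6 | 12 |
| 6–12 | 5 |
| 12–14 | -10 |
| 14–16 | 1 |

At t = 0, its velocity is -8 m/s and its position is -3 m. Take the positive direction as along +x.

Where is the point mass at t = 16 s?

On each constant-a segment, Δv = aΔt and Δx = v₀Δt + ½aΔt²; chain segment to segment.
0–6 s: v starts -8 m/s; Δx = -8·6 + ½·12·6² = 168 m; v ends 64 m/s.
6–12 s: v starts 64 m/s; Δx = 64·6 + ½·5·6² = 474 m; v ends 94 m/s.
12–14 s: v starts 94 m/s; Δx = 94·2 + ½·-10·2² = 168 m; v ends 74 m/s.
14–16 s: v starts 74 m/s; Δx = 74·2 + ½·1·2² = 150 m; v ends 76 m/s.
x(16) = -3 + Σ Δx = 957 m.

957 m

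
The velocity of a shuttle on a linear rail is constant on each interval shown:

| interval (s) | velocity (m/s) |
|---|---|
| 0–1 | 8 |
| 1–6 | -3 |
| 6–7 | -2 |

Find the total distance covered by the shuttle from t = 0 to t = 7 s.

Distance (not displacement) is the total path length: add the absolute areas under v-t.
0–1 s: |8| × 1 = 8 m
1–6 s: |-3| × 5 = 15 m
6–7 s: |-2| × 1 = 2 m
Total distance = 25 m

25 m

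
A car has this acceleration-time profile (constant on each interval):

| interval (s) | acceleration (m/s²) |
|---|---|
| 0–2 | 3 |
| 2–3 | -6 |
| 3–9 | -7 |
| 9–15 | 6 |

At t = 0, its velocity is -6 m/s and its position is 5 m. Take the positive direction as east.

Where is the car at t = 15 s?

On each constant-a segment, Δv = aΔt and Δx = v₀Δt + ½aΔt²; chain segment to segment.
0–2 s: v starts -6 m/s; Δx = -6·2 + ½·3·2² = -6 m; v ends 0 m/s.
2–3 s: v starts 0 m/s; Δx = 0·1 + ½·-6·1² = -3 m; v ends -6 m/s.
3–9 s: v starts -6 m/s; Δx = -6·6 + ½·-7·6² = -162 m; v ends -48 m/s.
9–15 s: v starts -48 m/s; Δx = -48·6 + ½·6·6² = -180 m; v ends -12 m/s.
x(15) = 5 + Σ Δx = -346 m.

-346 m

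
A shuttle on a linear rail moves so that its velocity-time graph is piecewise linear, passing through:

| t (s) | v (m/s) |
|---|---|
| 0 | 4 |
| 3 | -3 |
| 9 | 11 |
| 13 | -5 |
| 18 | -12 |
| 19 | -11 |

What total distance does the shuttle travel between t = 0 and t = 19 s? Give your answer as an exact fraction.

2953/28 m

Total distance travelled is ∫|v| dt — sum the magnitudes of each area piece.
0–3 s: v = 0 at t = 12/7 s; triangle areas 24/7 + 27/14 = 75/14 m
3–9 s: v = 0 at t = 30/7 s; triangle areas 27/14 + 363/14 = 195/7 m
9–13 s: v = 0 at t = 11.75 s; triangle areas 15.125 + 3.125 = 18.25 m
13–18 s: |½(-5 + -12)(5)| = 42.5 m
18–19 s: |½(-12 + -11)(1)| = 11.5 m
Total distance = 2953/28 m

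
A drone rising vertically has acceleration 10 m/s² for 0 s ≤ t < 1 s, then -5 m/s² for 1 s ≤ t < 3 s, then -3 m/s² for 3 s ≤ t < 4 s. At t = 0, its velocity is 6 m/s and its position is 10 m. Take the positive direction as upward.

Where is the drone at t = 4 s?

On each constant-a segment, Δv = aΔt and Δx = v₀Δt + ½aΔt²; chain segment to segment.
0–1 s: v starts 6 m/s; Δx = 6·1 + ½·10·1² = 11 m; v ends 16 m/s.
1–3 s: v starts 16 m/s; Δx = 16·2 + ½·-5·2² = 22 m; v ends 6 m/s.
3–4 s: v starts 6 m/s; Δx = 6·1 + ½·-3·1² = 4.5 m; v ends 3 m/s.
x(4) = 10 + Σ Δx = 47.5 m.

47.5 m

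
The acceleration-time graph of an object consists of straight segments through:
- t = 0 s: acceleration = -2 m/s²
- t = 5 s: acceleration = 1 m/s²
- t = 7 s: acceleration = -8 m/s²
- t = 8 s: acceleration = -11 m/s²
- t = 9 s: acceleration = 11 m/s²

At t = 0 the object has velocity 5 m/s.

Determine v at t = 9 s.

Δv equals the area under the a-t graph; then v = v₀ + Δv.
0–5 s: ½(-2 + 1)(5) = -2.5 m/s
5–7 s: ½(1 + -8)(2) = -7 m/s
7–8 s: ½(-8 + -11)(1) = -9.5 m/s
8–9 s: ½(-11 + 11)(1) = 0 m/s
Δv = -19 m/s, so v(9) = 5 + (-19) = -14 m/s.

-14 m/s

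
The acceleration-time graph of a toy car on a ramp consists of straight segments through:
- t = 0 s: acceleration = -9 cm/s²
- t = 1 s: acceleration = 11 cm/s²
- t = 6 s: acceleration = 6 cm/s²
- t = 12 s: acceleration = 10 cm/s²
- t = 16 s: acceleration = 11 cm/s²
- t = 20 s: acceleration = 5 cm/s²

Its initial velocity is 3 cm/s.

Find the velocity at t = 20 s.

168.5 cm/s

Δv equals the area under the a-t graph; then v = v₀ + Δv.
0–1 s: ½(-9 + 11)(1) = 1 cm/s
1–6 s: ½(11 + 6)(5) = 42.5 cm/s
6–12 s: ½(6 + 10)(6) = 48 cm/s
12–16 s: ½(10 + 11)(4) = 42 cm/s
16–20 s: ½(11 + 5)(4) = 32 cm/s
Δv = 165.5 cm/s, so v(20) = 3 + (165.5) = 168.5 cm/s.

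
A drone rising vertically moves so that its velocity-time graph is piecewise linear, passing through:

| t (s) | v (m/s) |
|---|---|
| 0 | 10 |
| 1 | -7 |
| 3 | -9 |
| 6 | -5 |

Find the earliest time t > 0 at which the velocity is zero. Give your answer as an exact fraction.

v changes sign on 0–1 s (from 10 to -7); the graph is linear there, so v = 0 at t = 0 + (-10)·(1 − 0)/(-7 − 10) = 10/17 s.

t = 10/17 s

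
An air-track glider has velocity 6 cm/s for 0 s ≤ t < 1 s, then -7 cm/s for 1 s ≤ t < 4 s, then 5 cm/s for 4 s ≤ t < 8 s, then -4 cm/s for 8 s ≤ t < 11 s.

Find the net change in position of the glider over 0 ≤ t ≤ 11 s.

-7 cm

Displacement is the signed area under the v-t curve.
0–1 s: 6 × 1 = 6 cm
1–4 s: -7 × 3 = -21 cm
4–8 s: 5 × 4 = 20 cm
8–11 s: -4 × 3 = -12 cm
Net displacement = -7 cm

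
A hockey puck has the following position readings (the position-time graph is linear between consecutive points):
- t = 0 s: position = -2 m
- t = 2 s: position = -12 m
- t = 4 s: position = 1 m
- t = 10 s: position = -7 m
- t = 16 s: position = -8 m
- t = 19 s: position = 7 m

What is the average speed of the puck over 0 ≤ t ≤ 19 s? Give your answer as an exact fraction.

47/19 m/s

Average speed = (total path length)/(elapsed time); on a piecewise-linear x-t graph the path length is Σ|Δx|.
0–2 s: |Δx| = |-12 − -2| = 10 m
2–4 s: |Δx| = |1 − -12| = 13 m
4–10 s: |Δx| = |-7 − 1| = 8 m
10–16 s: |Δx| = |-8 − -7| = 1 m
16–19 s: |Δx| = |7 − -8| = 15 m
Total path = 47 m; average speed = 47/19 = 47/19 m/s.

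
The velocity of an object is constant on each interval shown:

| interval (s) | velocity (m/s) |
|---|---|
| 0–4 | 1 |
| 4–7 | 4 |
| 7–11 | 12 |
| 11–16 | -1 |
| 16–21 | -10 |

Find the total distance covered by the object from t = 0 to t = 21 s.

119 m

Total distance travelled is ∫|v| dt — sum the magnitudes of each area piece.
0–4 s: |1| × 4 = 4 m
4–7 s: |4| × 3 = 12 m
7–11 s: |12| × 4 = 48 m
11–16 s: |-1| × 5 = 5 m
16–21 s: |-10| × 5 = 50 m
Total distance = 119 m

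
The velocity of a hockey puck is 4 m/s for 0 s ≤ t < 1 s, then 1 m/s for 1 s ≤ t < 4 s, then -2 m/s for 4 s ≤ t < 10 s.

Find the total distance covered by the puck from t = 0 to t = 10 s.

19 m

Distance (not displacement) is the total path length: add the absolute areas under v-t.
0–1 s: |4| × 1 = 4 m
1–4 s: |1| × 3 = 3 m
4–10 s: |-2| × 6 = 12 m
Total distance = 19 m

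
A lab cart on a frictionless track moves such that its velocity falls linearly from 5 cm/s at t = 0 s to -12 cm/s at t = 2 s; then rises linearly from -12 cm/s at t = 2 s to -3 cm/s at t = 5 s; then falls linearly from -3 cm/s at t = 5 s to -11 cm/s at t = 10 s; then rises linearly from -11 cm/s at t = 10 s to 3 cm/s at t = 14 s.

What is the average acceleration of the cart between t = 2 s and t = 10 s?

Average acceleration = Δv/Δt = (-11 − -12)/(10 − 2) = 0.125 cm/s².

0.125 cm/s²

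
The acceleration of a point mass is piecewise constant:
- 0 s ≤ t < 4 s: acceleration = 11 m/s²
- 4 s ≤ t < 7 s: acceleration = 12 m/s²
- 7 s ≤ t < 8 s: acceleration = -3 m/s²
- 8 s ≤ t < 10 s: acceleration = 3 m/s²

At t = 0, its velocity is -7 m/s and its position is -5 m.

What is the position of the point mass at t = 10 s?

437.5 m

On each constant-a segment, Δv = aΔt and Δx = v₀Δt + ½aΔt²; chain segment to segment.
0–4 s: v starts -7 m/s; Δx = -7·4 + ½·11·4² = 60 m; v ends 37 m/s.
4–7 s: v starts 37 m/s; Δx = 37·3 + ½·12·3² = 165 m; v ends 73 m/s.
7–8 s: v starts 73 m/s; Δx = 73·1 + ½·-3·1² = 71.5 m; v ends 70 m/s.
8–10 s: v starts 70 m/s; Δx = 70·2 + ½·3·2² = 146 m; v ends 76 m/s.
x(10) = -5 + Σ Δx = 437.5 m.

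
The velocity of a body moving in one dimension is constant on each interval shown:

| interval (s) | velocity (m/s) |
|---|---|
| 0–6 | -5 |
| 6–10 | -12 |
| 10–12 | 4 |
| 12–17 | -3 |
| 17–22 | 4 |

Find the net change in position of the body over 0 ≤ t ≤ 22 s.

Net displacement equals the area under the velocity-time graph (areas below the axis count negative).
0–6 s: -5 × 6 = -30 m
6–10 s: -12 × 4 = -48 m
10–12 s: 4 × 2 = 8 m
12–17 s: -3 × 5 = -15 m
17–22 s: 4 × 5 = 20 m
Net displacement = -65 m

-65 m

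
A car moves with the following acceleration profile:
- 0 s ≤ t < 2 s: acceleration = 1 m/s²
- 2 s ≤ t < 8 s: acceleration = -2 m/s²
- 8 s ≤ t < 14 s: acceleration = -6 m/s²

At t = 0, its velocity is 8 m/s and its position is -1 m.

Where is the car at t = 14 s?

-79 m

On each constant-a segment, Δv = aΔt and Δx = v₀Δt + ½aΔt²; chain segment to segment.
0–2 s: v starts 8 m/s; Δx = 8·2 + ½·1·2² = 18 m; v ends 10 m/s.
2–8 s: v starts 10 m/s; Δx = 10·6 + ½·-2·6² = 24 m; v ends -2 m/s.
8–14 s: v starts -2 m/s; Δx = -2·6 + ½·-6·6² = -120 m; v ends -38 m/s.
x(14) = -1 + Σ Δx = -79 m.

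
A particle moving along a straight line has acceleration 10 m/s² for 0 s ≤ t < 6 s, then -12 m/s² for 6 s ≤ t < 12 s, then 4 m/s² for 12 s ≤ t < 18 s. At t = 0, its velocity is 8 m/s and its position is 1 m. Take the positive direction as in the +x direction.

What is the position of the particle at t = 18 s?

On each constant-a segment, Δv = aΔt and Δx = v₀Δt + ½aΔt²; chain segment to segment.
0–6 s: v starts 8 m/s; Δx = 8·6 + ½·10·6² = 228 m; v ends 68 m/s.
6–12 s: v starts 68 m/s; Δx = 68·6 + ½·-12·6² = 192 m; v ends -4 m/s.
12–18 s: v starts -4 m/s; Δx = -4·6 + ½·4·6² = 48 m; v ends 20 m/s.
x(18) = 1 + Σ Δx = 469 m.

469 m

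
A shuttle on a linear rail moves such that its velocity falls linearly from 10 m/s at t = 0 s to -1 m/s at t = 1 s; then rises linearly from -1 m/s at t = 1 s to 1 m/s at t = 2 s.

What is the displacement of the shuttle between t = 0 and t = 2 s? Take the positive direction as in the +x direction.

Displacement is the signed area under the v-t curve.
0–1 s: ½(10 + -1)(1) = 4.5 m
1–2 s: ½(-1 + 1)(1) = 0 m
Net displacement = 4.5 m

4.5 m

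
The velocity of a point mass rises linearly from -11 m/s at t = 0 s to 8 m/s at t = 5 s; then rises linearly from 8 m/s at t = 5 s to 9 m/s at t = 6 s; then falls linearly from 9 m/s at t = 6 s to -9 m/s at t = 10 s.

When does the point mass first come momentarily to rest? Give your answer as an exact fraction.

v changes sign on 0–5 s (from -11 to 8); the graph is linear there, so v = 0 at t = 0 + (11)·(5 − 0)/(8 − -11) = 55/19 s.

t = 55/19 s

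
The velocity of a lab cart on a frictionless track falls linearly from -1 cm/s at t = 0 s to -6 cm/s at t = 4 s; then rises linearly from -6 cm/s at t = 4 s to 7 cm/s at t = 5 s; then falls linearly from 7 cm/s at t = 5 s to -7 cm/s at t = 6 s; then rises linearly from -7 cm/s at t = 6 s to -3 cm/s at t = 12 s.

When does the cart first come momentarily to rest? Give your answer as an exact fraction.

v changes sign on 4–5 s (from -6 to 7); the graph is linear there, so v = 0 at t = 4 + (6)·(5 − 4)/(7 − -6) = 58/13 s.

t = 58/13 s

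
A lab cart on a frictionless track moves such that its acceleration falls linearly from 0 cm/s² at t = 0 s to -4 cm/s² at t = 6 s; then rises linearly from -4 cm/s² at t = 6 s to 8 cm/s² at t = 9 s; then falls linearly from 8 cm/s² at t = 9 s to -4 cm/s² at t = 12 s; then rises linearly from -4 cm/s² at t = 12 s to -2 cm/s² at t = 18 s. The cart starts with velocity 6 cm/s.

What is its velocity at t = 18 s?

-12 cm/s

Δv equals the area under the a-t graph; then v = v₀ + Δv.
0–6 s: ½(0 + -4)(6) = -12 cm/s
6–9 s: ½(-4 + 8)(3) = 6 cm/s
9–12 s: ½(8 + -4)(3) = 6 cm/s
12–18 s: ½(-4 + -2)(6) = -18 cm/s
Δv = -18 cm/s, so v(18) = 6 + (-18) = -12 cm/s.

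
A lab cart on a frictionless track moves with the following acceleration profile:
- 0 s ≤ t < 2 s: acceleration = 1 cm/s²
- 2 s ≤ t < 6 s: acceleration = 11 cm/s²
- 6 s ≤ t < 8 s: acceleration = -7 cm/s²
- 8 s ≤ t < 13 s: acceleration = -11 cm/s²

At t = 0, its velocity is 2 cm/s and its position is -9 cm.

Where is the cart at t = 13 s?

215.5 cm

On each constant-a segment, Δv = aΔt and Δx = v₀Δt + ½aΔt²; chain segment to segment.
0–2 s: v starts 2 cm/s; Δx = 2·2 + ½·1·2² = 6 cm; v ends 4 cm/s.
2–6 s: v starts 4 cm/s; Δx = 4·4 + ½·11·4² = 104 cm; v ends 48 cm/s.
6–8 s: v starts 48 cm/s; Δx = 48·2 + ½·-7·2² = 82 cm; v ends 34 cm/s.
8–13 s: v starts 34 cm/s; Δx = 34·5 + ½·-11·5² = 32.5 cm; v ends -21 cm/s.
x(13) = -9 + Σ Δx = 215.5 cm.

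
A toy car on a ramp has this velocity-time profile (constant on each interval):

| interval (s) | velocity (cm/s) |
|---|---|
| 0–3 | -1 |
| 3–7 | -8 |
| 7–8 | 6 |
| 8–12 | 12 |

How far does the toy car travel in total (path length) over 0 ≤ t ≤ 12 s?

Distance (not displacement) is the total path length: add the absolute areas under v-t.
0–3 s: |-1| × 3 = 3 cm
3–7 s: |-8| × 4 = 32 cm
7–8 s: |6| × 1 = 6 cm
8–12 s: |12| × 4 = 48 cm
Total distance = 89 cm

89 cm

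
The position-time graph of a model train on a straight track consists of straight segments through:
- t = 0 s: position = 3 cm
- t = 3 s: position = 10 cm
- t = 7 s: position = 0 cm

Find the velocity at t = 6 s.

Velocity is the slope of the x-t graph on 3–7 s: (0 − 10)/(7 − 3) = -2.5 cm/s.

-2.5 cm/s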